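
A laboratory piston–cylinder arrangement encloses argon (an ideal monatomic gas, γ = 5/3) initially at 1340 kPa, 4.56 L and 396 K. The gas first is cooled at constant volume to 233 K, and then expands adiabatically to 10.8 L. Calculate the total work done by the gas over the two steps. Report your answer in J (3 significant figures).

W_total ≈ 2360 J

Step 1 (isochoric): W = 0 (constant volume).
After step 1: P = 788.4 kPa (V unchanged).
Step 2 (adiabatic): W = (P₁V₁ − P₂V₂)/(γ−1) = (3595 − 2023)/0.667 = 2358 J.
W_total = 0 + 2358 = 2358 J.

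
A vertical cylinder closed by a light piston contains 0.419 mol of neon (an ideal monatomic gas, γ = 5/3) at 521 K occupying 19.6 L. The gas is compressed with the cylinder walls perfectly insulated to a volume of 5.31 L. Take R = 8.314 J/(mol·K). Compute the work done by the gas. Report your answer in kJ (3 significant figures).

W ≈ -3.78 kJ

Adiabatic: TV^(γ−1) = const with γ = 5/3.
T₂ = T₁ (V₁/V₂)^(γ−1) = 521 × (19.6/5.31)^0.667 = 521 × 2.388 = 1244 K.
W_by = nCᵥ(T₁ − T₂) = (0.419)(12.47)(521 − 1244) = -3780 J.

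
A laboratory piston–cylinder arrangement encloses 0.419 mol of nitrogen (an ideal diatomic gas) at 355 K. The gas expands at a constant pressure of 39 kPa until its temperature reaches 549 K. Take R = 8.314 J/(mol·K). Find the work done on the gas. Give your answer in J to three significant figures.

Isobaric: W = P ΔV = nR ΔT.
W = (0.419)(8.314)(549 − 355) = 675.8 J.
Work on gas = −W_by = -675.8 J.

W ≈ -676 J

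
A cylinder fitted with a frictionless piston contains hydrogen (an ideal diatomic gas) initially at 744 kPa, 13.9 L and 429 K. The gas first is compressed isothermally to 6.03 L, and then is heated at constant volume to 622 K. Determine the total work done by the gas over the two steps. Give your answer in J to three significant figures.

Step 1 (isothermal): W = P₁V₁ ln(V₂/V₁) = (10342) ln(6.03/13.9) = -8637 J.
Step 2 (isochoric): W = 0 (constant volume).
W_total = -8637 + 0 = -8637 J.

W_total ≈ -8640 J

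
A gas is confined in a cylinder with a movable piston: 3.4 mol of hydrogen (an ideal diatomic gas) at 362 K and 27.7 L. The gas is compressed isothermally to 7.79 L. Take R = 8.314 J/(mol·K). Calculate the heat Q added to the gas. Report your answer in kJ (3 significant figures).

Isothermal ⇒ ΔU = 0, so Q = W = nRT ln(V₂/V₁).
Q = (3.4)(8.314)(362) ln(7.79/27.7) = 10233 × -1.269 = -12981 J.

Q ≈ -13.0 kJ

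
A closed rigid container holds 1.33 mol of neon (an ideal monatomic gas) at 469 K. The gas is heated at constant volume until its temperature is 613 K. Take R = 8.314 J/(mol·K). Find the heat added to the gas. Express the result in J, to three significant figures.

Constant volume ⇒ W = 0, so Q = ΔU = nCᵥΔT with Cᵥ = 3R/2 = 12.47 J/(mol·K).
ΔU = (1.33)(12.47)(613 − 469) = 2388 J.

Q ≈ 2390 J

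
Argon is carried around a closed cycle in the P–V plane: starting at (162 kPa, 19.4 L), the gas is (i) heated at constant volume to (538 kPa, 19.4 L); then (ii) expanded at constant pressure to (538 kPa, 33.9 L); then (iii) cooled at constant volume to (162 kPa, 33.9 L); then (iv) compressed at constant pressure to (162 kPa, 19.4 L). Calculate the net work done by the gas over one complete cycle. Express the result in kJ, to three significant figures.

W_net ≈ 5.45 kJ

Constant-volume legs do no work.
W(ii) = (538)(33.9 − 19.4) = 7801 J; W(iv) = (162)(19.4 − 33.9) = -2349 J.
W_net = 7801 − 2349 = 5452 J (the clockwise enclosed area).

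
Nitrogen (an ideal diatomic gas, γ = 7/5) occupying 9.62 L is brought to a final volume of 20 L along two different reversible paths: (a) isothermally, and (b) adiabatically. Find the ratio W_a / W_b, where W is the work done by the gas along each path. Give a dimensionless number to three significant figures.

Path (a) isothermal: W = P₁V₁ ln(V₂/V₁) → W_a/(P₁V₁) = 0.7319.
Path (b) adiabatic: W = P₁V₁(1 − (V₁/V₂)^(γ−1))/(γ−1) → W_b/(P₁V₁) = 0.6345.
W_a / W_b = 0.7319 / 0.6345 = 1.154.

W_a / W_b ≈ 1.15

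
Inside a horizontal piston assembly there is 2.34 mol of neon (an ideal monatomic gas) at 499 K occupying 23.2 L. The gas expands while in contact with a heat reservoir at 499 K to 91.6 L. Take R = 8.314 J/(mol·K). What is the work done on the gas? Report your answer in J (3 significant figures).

W ≈ -13300 J

Isothermal: W = nRT ln(V₂/V₁).
W = (2.34)(8.314)(499) × ln(91.6/23.2)
  = 9708 × 1.373
W_by_gas = 13332 J; work on gas = −W_by = -13332 J.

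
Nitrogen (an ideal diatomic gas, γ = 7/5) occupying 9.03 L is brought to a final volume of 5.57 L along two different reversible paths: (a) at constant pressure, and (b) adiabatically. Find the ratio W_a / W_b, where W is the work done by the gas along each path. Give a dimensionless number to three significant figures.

W_a / W_b ≈ 0.719

Path (a) isobaric: W = P₁(V₂ − V₁) → W_a/(P₁V₁) = -0.3832.
Path (b) adiabatic: W = P₁V₁(1 − (V₁/V₂)^(γ−1))/(γ−1) → W_b/(P₁V₁) = -0.533.
W_a / W_b = -0.3832 / -0.533 = 0.7189.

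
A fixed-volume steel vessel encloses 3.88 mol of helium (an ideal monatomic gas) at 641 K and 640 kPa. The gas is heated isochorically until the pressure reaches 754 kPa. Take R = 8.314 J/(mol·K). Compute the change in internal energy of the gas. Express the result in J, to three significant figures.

Constant volume ⇒ W = 0, so Q = ΔU = nCᵥΔT with Cᵥ = 3R/2 = 12.47 J/(mol·K).
At constant V, T₂/T₁ = P₂/P₁ ⇒ ΔT = T₁(P₂/P₁ − 1) = 641·(754/640 − 1) = 114.2 K.
ΔU = (3.88)(12.47)(114.2) = 5525 J.

ΔU ≈ 5520 J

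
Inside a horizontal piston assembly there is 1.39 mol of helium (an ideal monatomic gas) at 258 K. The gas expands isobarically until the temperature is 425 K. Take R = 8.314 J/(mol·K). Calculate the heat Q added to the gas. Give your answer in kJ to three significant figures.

Isobaric: W = nRΔT = (1.39)(8.314)(167) = 1930 J.
ΔU = nCᵥΔT with Cᵥ = 3R/2: ΔU = (1.39)(12.47)(167) = 2895 J.
Q = ΔU + W = 2895 + 1930 = 4825 J.

Q ≈ 4.82 kJ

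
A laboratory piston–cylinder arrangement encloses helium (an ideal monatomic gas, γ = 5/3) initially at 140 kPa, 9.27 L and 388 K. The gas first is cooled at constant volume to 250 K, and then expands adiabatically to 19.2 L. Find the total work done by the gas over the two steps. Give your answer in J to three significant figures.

Step 1 (isochoric): W = 0 (constant volume).
After step 1: P = 90.21 kPa (V unchanged).
Step 2 (adiabatic): W = (P₁V₁ − P₂V₂)/(γ−1) = (836.2 − 514.6)/0.667 = 482.4 J.
W_total = 0 + 482.4 = 482.4 J.

W_total ≈ 482 J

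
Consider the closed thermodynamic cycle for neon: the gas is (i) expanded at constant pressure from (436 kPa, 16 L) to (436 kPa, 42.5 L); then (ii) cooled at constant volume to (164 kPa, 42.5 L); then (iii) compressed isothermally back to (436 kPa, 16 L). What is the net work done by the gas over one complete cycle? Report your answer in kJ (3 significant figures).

W_net ≈ 4.74 kJ

Leg (i): W = PΔV = (436)(42.5 − 16) = 11554 J.
Leg (ii): W = 0.
Leg (iii): W = PᵢVᵢ ln(V_f/Vᵢ) = (6970) ln(16/42.5) = -6809 J.
W_net = 11554 − 6809 = 4745 J.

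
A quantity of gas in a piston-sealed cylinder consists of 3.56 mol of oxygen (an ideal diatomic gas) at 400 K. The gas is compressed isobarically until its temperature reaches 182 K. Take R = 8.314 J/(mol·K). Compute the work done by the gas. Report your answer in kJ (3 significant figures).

Isobaric: W = P ΔV = nR ΔT.
W = (3.56)(8.314)(182 − 400) = -6452 J.

W ≈ -6.45 kJ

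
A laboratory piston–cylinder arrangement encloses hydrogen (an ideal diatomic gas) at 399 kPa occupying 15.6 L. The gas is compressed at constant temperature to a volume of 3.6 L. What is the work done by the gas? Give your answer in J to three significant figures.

Isothermal: W = nRT ln(V₂/V₁) = P₁V₁ ln(V₂/V₁).
P₁V₁ = (399 kPa)(15.6 L) = 6224 J.
W = 6224 × ln(3.6/15.6) = 6224 × -1.466
W_by_gas = -9127 J.

W ≈ -9130 J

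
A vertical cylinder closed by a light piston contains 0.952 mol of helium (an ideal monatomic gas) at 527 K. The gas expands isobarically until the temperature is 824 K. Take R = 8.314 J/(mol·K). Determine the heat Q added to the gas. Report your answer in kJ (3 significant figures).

Isobaric: W = nRΔT = (0.952)(8.314)(297) = 2351 J.
ΔU = nCᵥΔT with Cᵥ = 3R/2: ΔU = (0.952)(12.47)(297) = 3526 J.
Q = ΔU + W = 3526 + 2351 = 5877 J.

Q ≈ 5.88 kJ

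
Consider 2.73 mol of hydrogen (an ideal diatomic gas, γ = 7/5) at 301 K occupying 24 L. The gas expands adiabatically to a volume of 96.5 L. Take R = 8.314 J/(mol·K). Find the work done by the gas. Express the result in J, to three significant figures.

W ≈ 7290 J

Adiabatic: TV^(γ−1) = const with γ = 7/5.
T₂ = T₁ (V₁/V₂)^(γ−1) = 301 × (24/96.5)^0.4 = 301 × 0.5732 = 172.5 K.
W_by = nCᵥ(T₁ − T₂) = (2.73)(20.79)(301 − 172.5) = 7290 J.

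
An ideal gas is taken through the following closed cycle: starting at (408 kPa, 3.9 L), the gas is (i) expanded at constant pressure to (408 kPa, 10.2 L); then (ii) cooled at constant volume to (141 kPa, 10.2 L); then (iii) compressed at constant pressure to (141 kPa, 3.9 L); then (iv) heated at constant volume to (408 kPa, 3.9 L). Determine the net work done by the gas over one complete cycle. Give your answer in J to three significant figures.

W_net ≈ 1680 J

Constant-volume legs do no work.
W(i) = (408)(10.2 − 3.9) = 2570 J; W(iii) = (141)(3.9 − 10.2) = -888.3 J.
W_net = 2570 − 888.3 = 1682 J (the clockwise enclosed area).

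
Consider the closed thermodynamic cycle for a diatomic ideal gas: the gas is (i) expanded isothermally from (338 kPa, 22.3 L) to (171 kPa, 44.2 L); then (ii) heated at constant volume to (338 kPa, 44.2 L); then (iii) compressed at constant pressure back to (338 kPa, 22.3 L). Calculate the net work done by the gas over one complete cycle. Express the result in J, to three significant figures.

Leg (i): W = PᵢVᵢ ln(V_f/Vᵢ) = (7537) ln(44.2/22.3) = 5157 J.
Leg (ii): W = 0.
Leg (iii): W = PΔV = (338)(22.3 − 44.2) = -7402 J.
W_net = 5157 − 7402 = -2246 J.

W_net ≈ -2250 J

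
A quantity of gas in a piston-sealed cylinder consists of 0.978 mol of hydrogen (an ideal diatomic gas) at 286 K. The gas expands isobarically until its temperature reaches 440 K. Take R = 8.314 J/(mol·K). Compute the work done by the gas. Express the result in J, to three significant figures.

W ≈ 1250 J

Isobaric: W = P ΔV = nR ΔT.
W = (0.978)(8.314)(440 − 286) = 1252 J.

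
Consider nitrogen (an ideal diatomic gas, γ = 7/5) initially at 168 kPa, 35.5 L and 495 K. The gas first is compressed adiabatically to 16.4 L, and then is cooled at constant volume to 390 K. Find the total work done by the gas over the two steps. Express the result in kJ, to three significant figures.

W_total ≈ -5.40 kJ

Step 1 (adiabatic): W = (P₁V₁ − P₂V₂)/(γ−1) = (5964 − 8123)/0.4 = -5396 J.
Step 2 (isochoric): W = 0 (constant volume).
W_total = -5396 + 0 = -5396 J.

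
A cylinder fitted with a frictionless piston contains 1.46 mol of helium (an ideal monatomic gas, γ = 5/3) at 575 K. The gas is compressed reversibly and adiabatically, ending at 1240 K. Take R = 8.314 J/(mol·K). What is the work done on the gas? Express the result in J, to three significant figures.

W ≈ 12100 J

Adiabatic ⇒ Q = 0, so W_by = −ΔU = nCᵥ(T₁ − T₂).
Cᵥ = 3R/2 = 12.47 J/(mol·K).
W = (1.46)(12.47)(575 − 1240) = -12108 J.
Work on gas = −W_by = 12108 J.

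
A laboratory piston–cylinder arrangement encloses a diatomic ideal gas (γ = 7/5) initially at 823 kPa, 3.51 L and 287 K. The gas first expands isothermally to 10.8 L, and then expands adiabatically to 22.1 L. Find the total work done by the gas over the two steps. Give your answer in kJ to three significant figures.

Step 1 (isothermal): W = P₁V₁ ln(V₂/V₁) = (2889) ln(10.8/3.51) = 3247 J.
After step 1: P = 267.5 kPa, V = 10.8 L, T = 287 K.
Step 2 (adiabatic): W = (P₁V₁ − P₂V₂)/(γ−1) = (2889 − 2169)/0.4 = 1799 J.
W_total = 3247 + 1799 = 5045 J.

W_total ≈ 5.05 kJ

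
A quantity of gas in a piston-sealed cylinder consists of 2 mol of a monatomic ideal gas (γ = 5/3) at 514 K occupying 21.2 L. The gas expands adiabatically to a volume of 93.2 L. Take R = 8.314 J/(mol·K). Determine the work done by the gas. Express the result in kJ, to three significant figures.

W ≈ 8.04 kJ

Adiabatic: TV^(γ−1) = const with γ = 5/3.
T₂ = T₁ (V₁/V₂)^(γ−1) = 514 × (21.2/93.2)^0.667 = 514 × 0.3726 = 191.5 K.
W_by = nCᵥ(T₁ − T₂) = (2)(12.47)(514 − 191.5) = 8043 J.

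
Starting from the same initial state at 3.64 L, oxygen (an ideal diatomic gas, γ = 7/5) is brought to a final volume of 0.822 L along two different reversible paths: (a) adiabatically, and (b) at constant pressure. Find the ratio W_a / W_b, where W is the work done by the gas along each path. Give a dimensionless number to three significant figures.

Path (a) adiabatic: W = P₁V₁(1 − (V₁/V₂)^(γ−1))/(γ−1) → W_a/(P₁V₁) = -2.033.
Path (b) isobaric: W = P₁(V₂ − V₁) → W_b/(P₁V₁) = -0.7742.
W_a / W_b = -2.033 / -0.7742 = 2.627.

W_a / W_b ≈ 2.63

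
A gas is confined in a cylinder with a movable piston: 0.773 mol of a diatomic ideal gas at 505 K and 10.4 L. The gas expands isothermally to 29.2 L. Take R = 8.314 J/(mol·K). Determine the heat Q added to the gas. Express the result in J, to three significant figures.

Q ≈ 3350 J

Isothermal ⇒ ΔU = 0, so Q = W = nRT ln(V₂/V₁).
Q = (0.773)(8.314)(505) ln(29.2/10.4) = 3245 × 1.032 = 3351 J.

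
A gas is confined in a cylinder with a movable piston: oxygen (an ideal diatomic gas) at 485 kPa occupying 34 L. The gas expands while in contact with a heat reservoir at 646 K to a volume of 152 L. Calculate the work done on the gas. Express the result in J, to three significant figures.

Isothermal: W = nRT ln(V₂/V₁) = P₁V₁ ln(V₂/V₁).
P₁V₁ = (485 kPa)(34 L) = 16490 J.
W = 16490 × ln(152/34) = 16490 × 1.498
W_by_gas = 24694 J; work on gas = −W_by = -24694 J.

W ≈ -24700 J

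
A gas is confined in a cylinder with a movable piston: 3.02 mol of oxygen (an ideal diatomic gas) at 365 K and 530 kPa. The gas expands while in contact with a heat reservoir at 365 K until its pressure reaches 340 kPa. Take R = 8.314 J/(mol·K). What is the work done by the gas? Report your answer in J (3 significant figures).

Isothermal process: W = nRT ln(V₂/V₁) = nRT ln(P₁/P₂).
W = (3.02)(8.314)(365) × ln(530/340)
  = 9165 × ln(1.559) = 9165 × 0.4439
W_by_gas = 4068 J.

W ≈ 4070 J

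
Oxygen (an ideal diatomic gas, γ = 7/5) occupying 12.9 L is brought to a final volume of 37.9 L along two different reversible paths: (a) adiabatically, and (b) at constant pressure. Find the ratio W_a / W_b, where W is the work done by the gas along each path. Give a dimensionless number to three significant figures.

W_a / W_b ≈ 0.452

Path (a) adiabatic: W = P₁V₁(1 − (V₁/V₂)^(γ−1))/(γ−1) → W_a/(P₁V₁) = 0.8755.
Path (b) isobaric: W = P₁(V₂ − V₁) → W_b/(P₁V₁) = 1.938.
W_a / W_b = 0.8755 / 1.938 = 0.4518.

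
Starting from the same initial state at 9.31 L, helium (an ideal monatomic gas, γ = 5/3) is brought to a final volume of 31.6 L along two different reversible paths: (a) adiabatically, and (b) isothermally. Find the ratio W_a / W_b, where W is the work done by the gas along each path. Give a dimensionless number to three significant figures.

Path (a) adiabatic: W = P₁V₁(1 − (V₁/V₂)^(γ−1))/(γ−1) → W_a/(P₁V₁) = 0.8358.
Path (b) isothermal: W = P₁V₁ ln(V₂/V₁) → W_b/(P₁V₁) = 1.222.
W_a / W_b = 0.8358 / 1.222 = 0.684.

W_a / W_b ≈ 0.684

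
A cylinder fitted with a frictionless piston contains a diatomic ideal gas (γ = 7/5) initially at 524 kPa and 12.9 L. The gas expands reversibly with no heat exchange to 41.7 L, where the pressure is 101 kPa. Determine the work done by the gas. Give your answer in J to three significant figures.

W ≈ 6370 J

Adiabatic: W = (P₁V₁ − P₂V₂)/(γ − 1) with γ = 7/5.
P₁V₁ = 6760 J, P₂V₂ = 4212 J.
W = (6760 − 4212) / 0.4 = 6370 J.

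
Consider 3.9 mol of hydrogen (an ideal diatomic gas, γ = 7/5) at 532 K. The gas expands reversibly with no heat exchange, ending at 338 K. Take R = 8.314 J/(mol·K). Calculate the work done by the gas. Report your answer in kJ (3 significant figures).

W ≈ 15.7 kJ

Adiabatic ⇒ Q = 0, so W_by = −ΔU = nCᵥ(T₁ − T₂).
Cᵥ = 5R/2 = 20.79 J/(mol·K).
W = (3.9)(20.79)(532 − 338) = 15726 J.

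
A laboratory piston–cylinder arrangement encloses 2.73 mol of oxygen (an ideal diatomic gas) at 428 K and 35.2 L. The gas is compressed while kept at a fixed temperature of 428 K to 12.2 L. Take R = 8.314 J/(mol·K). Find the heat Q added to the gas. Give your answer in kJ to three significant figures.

Q ≈ -10.3 kJ

Isothermal ⇒ ΔU = 0, so Q = W = nRT ln(V₂/V₁).
Q = (2.73)(8.314)(428) ln(12.2/35.2) = 9714 × -1.06 = -10293 J.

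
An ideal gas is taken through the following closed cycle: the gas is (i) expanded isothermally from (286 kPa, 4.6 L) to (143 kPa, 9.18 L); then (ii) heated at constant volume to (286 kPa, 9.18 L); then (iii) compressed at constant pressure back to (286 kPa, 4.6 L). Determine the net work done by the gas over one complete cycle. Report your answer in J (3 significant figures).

W_net ≈ -401 J

Leg (i): W = PᵢVᵢ ln(V_f/Vᵢ) = (1316) ln(9.18/4.6) = 909 J.
Leg (ii): W = 0.
Leg (iii): W = PΔV = (286)(4.6 − 9.18) = -1310 J.
W_net = 909 − 1310 = -400.8 J.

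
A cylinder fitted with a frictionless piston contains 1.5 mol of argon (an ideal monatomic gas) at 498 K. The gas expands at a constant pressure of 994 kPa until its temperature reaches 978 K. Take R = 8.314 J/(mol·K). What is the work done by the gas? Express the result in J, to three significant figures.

Isobaric: W = P ΔV = nR ΔT.
W = (1.5)(8.314)(978 − 498) = 5986 J.

W ≈ 5990 J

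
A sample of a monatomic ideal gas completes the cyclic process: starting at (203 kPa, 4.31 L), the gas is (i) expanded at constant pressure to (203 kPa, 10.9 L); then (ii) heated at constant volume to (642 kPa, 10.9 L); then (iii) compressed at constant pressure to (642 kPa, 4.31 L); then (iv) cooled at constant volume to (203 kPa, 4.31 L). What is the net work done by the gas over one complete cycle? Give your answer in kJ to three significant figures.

Constant-volume legs do no work.
W(i) = (203)(10.9 − 4.31) = 1338 J; W(iii) = (642)(4.31 − 10.9) = -4231 J.
W_net = 1338 − 4231 = -2893 J (the counter-clockwise enclosed area).

W_net ≈ -2.89 kJ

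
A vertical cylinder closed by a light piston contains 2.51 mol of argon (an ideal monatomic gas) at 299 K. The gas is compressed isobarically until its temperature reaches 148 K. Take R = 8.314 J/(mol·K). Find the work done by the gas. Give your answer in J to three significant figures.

Isobaric: W = P ΔV = nR ΔT.
W = (2.51)(8.314)(148 − 299) = -3151 J.

W ≈ -3150 J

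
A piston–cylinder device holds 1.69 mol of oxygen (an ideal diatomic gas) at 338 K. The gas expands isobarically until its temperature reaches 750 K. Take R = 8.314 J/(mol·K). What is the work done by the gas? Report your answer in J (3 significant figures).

W ≈ 5790 J

Isobaric: W = P ΔV = nR ΔT.
W = (1.69)(8.314)(750 − 338) = 5789 J.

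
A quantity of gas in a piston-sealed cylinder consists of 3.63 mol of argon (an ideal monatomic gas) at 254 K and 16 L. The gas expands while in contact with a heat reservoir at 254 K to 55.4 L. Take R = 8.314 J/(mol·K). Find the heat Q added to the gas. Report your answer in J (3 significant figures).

Q ≈ 9520 J

Isothermal ⇒ ΔU = 0, so Q = W = nRT ln(V₂/V₁).
Q = (3.63)(8.314)(254) ln(55.4/16) = 7666 × 1.242 = 9521 J.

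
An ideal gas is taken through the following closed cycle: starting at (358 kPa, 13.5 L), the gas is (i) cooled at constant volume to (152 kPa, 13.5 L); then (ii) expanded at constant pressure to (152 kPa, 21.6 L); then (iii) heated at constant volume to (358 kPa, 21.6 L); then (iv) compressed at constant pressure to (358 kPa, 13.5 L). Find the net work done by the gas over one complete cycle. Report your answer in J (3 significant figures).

W_net ≈ -1670 J

Constant-volume legs do no work.
W(ii) = (152)(21.6 − 13.5) = 1231 J; W(iv) = (358)(13.5 − 21.6) = -2900 J.
W_net = 1231 − 2900 = -1669 J (the counter-clockwise enclosed area).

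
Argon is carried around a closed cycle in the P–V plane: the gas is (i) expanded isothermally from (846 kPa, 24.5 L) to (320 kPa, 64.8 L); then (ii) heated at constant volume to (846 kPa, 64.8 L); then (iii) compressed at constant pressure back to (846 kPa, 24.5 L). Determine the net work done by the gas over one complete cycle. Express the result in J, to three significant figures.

Leg (i): W = PᵢVᵢ ln(V_f/Vᵢ) = (20727) ln(64.8/24.5) = 20160 J.
Leg (ii): W = 0.
Leg (iii): W = PΔV = (846)(24.5 − 64.8) = -34094 J.
W_net = 20160 − 34094 = -13934 J.

W_net ≈ -13900 J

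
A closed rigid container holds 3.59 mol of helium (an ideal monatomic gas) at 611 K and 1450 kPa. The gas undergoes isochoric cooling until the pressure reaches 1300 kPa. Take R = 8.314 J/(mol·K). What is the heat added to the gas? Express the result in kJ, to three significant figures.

Constant volume ⇒ W = 0, so Q = ΔU = nCᵥΔT with Cᵥ = 3R/2 = 12.47 J/(mol·K).
At constant V, T₂/T₁ = P₂/P₁ ⇒ ΔT = T₁(P₂/P₁ − 1) = 611·(1300/1450 − 1) = -63.21 K.
ΔU = (3.59)(12.47)(-63.21) = -2830 J.

Q ≈ -2.83 kJ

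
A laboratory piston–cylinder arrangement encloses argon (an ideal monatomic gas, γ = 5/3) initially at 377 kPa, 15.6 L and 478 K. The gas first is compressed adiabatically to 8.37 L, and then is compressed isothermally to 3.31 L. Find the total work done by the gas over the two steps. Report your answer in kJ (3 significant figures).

Step 1 (adiabatic): W = (P₁V₁ − P₂V₂)/(γ−1) = (5881 − 8907)/0.667 = -4539 J.
After step 1: P = 1064 kPa, V = 8.37 L, T = 723.9 K.
Step 2 (isothermal): W = P₁V₁ ln(V₂/V₁) = (8907) ln(3.31/8.37) = -8263 J.
W_total = -4539 − 8263 = -12802 J.

W_total ≈ -12.8 kJ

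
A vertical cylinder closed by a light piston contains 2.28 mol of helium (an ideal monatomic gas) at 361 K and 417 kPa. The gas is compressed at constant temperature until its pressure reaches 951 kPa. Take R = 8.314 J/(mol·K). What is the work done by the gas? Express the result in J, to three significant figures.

W ≈ -5640 J

Isothermal process: W = nRT ln(V₂/V₁) = nRT ln(P₁/P₂).
W = (2.28)(8.314)(361) × ln(417/951)
  = 6843 × ln(0.4385) = 6843 × -0.8244
W_by_gas = -5642 J.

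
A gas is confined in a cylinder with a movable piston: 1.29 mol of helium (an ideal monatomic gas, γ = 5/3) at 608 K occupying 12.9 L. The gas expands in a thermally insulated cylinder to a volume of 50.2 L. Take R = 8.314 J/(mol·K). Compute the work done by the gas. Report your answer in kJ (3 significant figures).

Adiabatic: TV^(γ−1) = const with γ = 5/3.
T₂ = T₁ (V₁/V₂)^(γ−1) = 608 × (12.9/50.2)^0.667 = 608 × 0.4042 = 245.8 K.
W_by = nCᵥ(T₁ − T₂) = (1.29)(12.47)(608 − 245.8) = 5828 J.

W ≈ 5.83 kJ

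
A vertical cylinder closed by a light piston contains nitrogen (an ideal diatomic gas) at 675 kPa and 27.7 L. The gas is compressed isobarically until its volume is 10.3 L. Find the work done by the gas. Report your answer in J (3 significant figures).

Isobaric: W = P ΔV.
W = (675 kPa)(10.3 − 27.7 L) = (675)(-17.4) = -11745 J.

W ≈ -11700 J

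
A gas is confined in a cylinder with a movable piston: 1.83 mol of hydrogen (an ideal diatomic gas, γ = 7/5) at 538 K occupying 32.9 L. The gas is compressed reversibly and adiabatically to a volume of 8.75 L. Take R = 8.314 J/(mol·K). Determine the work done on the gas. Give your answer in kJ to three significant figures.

Adiabatic: TV^(γ−1) = const with γ = 7/5.
T₂ = T₁ (V₁/V₂)^(γ−1) = 538 × (32.9/8.75)^0.4 = 538 × 1.699 = 913.8 K.
W_by = nCᵥ(T₁ − T₂) = (1.83)(20.79)(538 − 913.8) = -14295 J.
Work on gas = −W_by = 14295 J.

W ≈ 14.3 kJ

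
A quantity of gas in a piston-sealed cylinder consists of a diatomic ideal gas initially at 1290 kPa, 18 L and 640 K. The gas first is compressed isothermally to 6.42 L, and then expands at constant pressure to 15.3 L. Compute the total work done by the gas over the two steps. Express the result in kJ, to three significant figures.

W_total ≈ 8.18 kJ

Step 1 (isothermal): W = P₁V₁ ln(V₂/V₁) = (23220) ln(6.42/18) = -23939 J.
After step 1: P = 3617 kPa, V = 6.42 L, T = 640 K.
Step 2 (isobaric): W = PΔV = (3617 kPa)(15.3 − 6.42 L) = 32117 J.
W_total = -23939 + 32117 = 8179 J.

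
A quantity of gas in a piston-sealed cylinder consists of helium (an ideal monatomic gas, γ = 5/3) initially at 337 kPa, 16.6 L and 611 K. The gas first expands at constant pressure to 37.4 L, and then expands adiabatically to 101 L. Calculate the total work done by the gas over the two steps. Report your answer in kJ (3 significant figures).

W_total ≈ 16.2 kJ

Step 1 (isobaric): W = PΔV = (337 kPa)(37.4 − 16.6 L) = 7010 J.
After step 1: P = 337 kPa, V = 37.4 L, T = 1377 K.
Step 2 (adiabatic): W = (P₁V₁ − P₂V₂)/(γ−1) = (12604 − 6499)/0.667 = 9157 J.
W_total = 7010 + 9157 = 16166 J.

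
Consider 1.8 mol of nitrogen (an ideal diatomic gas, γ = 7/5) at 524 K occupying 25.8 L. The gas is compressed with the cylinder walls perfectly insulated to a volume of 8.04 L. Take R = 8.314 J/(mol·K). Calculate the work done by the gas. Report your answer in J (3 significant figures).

Adiabatic: TV^(γ−1) = const with γ = 7/5.
T₂ = T₁ (V₁/V₂)^(γ−1) = 524 × (25.8/8.04)^0.4 = 524 × 1.594 = 835.4 K.
W_by = nCᵥ(T₁ − T₂) = (1.8)(20.79)(524 − 835.4) = -11649 J.

W ≈ -11600 J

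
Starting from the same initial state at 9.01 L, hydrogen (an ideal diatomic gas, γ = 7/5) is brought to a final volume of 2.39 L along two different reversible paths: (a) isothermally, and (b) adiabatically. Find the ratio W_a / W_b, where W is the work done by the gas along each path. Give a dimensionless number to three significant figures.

Path (a) isothermal: W = P₁V₁ ln(V₂/V₁) → W_a/(P₁V₁) = -1.327.
Path (b) adiabatic: W = P₁V₁(1 − (V₁/V₂)^(γ−1))/(γ−1) → W_b/(P₁V₁) = -1.751.
W_a / W_b = -1.327 / -1.751 = 0.758.

W_a / W_b ≈ 0.758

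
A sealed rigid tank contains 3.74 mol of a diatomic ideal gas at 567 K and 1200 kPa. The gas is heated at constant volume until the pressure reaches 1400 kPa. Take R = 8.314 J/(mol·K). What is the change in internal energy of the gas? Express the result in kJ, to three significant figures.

Constant volume ⇒ W = 0, so Q = ΔU = nCᵥΔT with Cᵥ = 5R/2 = 20.79 J/(mol·K).
At constant V, T₂/T₁ = P₂/P₁ ⇒ ΔT = T₁(P₂/P₁ − 1) = 567·(1400/1200 − 1) = 94.5 K.
ΔU = (3.74)(20.79)(94.5) = 7346 J.

ΔU ≈ 7.35 kJ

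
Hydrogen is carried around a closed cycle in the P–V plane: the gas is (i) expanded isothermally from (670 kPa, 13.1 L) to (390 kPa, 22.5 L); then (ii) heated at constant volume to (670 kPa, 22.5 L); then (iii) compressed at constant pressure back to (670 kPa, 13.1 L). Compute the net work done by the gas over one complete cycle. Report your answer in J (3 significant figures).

Leg (i): W = PᵢVᵢ ln(V_f/Vᵢ) = (8777) ln(22.5/13.1) = 4748 J.
Leg (ii): W = 0.
Leg (iii): W = PΔV = (670)(13.1 − 22.5) = -6298 J.
W_net = 4748 − 6298 = -1550 J.

W_net ≈ -1550 J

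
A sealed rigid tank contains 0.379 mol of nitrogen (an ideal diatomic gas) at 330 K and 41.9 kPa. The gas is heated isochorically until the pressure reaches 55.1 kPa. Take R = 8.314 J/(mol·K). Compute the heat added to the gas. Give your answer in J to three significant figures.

Constant volume ⇒ W = 0, so Q = ΔU = nCᵥΔT with Cᵥ = 5R/2 = 20.79 J/(mol·K).
At constant V, T₂/T₁ = P₂/P₁ ⇒ ΔT = T₁(P₂/P₁ − 1) = 330·(55.1/41.9 − 1) = 104 K.
ΔU = (0.379)(20.79)(104) = 819 J.

Q ≈ 819 J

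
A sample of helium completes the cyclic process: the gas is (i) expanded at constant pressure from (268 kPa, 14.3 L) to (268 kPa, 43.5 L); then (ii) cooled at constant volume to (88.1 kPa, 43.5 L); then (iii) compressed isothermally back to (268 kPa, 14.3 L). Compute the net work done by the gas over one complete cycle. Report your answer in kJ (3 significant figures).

W_net ≈ 3.56 kJ

Leg (i): W = PΔV = (268)(43.5 − 14.3) = 7826 J.
Leg (ii): W = 0.
Leg (iii): W = PᵢVᵢ ln(V_f/Vᵢ) = (3832) ln(14.3/43.5) = -4263 J.
W_net = 7826 − 4263 = 3562 J.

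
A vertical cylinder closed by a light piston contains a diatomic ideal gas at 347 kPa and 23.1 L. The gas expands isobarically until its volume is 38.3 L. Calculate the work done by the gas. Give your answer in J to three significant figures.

Isobaric: W = P ΔV.
W = (347 kPa)(38.3 − 23.1 L) = (347)(15.2) = 5274 J.

W ≈ 5270 J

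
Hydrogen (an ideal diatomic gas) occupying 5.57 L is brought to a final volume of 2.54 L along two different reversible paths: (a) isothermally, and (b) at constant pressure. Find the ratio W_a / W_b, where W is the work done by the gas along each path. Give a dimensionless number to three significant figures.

Path (a) isothermal: W = P₁V₁ ln(V₂/V₁) → W_a/(P₁V₁) = -0.7852.
Path (b) isobaric: W = P₁(V₂ − V₁) → W_b/(P₁V₁) = -0.544.
W_a / W_b = -0.7852 / -0.544 = 1.443.

W_a / W_b ≈ 1.44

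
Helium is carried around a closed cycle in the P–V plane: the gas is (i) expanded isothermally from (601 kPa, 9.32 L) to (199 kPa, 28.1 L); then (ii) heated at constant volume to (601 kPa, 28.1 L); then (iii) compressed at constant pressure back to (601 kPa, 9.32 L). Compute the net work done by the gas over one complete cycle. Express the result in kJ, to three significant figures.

Leg (i): W = PᵢVᵢ ln(V_f/Vᵢ) = (5601) ln(28.1/9.32) = 6182 J.
Leg (ii): W = 0.
Leg (iii): W = PΔV = (601)(9.32 − 28.1) = -11287 J.
W_net = 6182 − 11287 = -5105 J.

W_net ≈ -5.11 kJ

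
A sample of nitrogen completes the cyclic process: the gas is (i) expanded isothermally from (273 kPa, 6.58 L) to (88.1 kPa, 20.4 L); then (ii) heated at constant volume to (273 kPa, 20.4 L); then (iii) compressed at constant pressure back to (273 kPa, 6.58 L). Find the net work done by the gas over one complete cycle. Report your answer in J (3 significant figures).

Leg (i): W = PᵢVᵢ ln(V_f/Vᵢ) = (1796) ln(20.4/6.58) = 2033 J.
Leg (ii): W = 0.
Leg (iii): W = PΔV = (273)(6.58 − 20.4) = -3773 J.
W_net = 2033 − 3773 = -1740 J.

W_net ≈ -1740 J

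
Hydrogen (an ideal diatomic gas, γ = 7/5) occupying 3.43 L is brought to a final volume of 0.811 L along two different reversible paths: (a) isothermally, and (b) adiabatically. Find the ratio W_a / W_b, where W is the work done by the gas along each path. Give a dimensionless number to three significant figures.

Path (a) isothermal: W = P₁V₁ ln(V₂/V₁) → W_a/(P₁V₁) = -1.442.
Path (b) adiabatic: W = P₁V₁(1 − (V₁/V₂)^(γ−1))/(γ−1) → W_b/(P₁V₁) = -1.951.
W_a / W_b = -1.442 / -1.951 = 0.7392.

W_a / W_b ≈ 0.739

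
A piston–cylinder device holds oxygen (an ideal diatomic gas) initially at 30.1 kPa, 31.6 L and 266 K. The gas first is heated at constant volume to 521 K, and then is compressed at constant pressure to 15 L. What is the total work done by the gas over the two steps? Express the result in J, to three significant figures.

W_total ≈ -979 J

Step 1 (isochoric): W = 0 (constant volume).
After step 1: P = 58.96 kPa (V unchanged).
Step 2 (isobaric): W = PΔV = (58.96 kPa)(15 − 31.6 L) = -978.7 J.
W_total = 0 − 978.7 = -978.7 J.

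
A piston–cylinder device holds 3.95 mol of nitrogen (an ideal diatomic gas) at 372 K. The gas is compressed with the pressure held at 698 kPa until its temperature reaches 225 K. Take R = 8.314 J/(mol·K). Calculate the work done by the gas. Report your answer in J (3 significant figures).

W ≈ -4830 J

Isobaric: W = P ΔV = nR ΔT.
W = (3.95)(8.314)(225 − 372) = -4828 J.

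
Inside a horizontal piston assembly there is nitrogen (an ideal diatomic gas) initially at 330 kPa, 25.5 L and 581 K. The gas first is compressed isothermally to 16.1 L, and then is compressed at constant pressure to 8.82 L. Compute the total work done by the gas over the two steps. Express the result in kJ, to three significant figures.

W_total ≈ -7.67 kJ

Step 1 (isothermal): W = P₁V₁ ln(V₂/V₁) = (8415) ln(16.1/25.5) = -3870 J.
After step 1: P = 522.7 kPa, V = 16.1 L, T = 581 K.
Step 2 (isobaric): W = PΔV = (522.7 kPa)(8.82 − 16.1 L) = -3805 J.
W_total = -3870 − 3805 = -7675 J.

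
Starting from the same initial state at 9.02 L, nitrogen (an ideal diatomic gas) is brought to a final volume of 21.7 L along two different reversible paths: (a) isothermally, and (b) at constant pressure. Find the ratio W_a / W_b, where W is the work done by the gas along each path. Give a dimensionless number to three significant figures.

W_a / W_b ≈ 0.624

Path (a) isothermal: W = P₁V₁ ln(V₂/V₁) → W_a/(P₁V₁) = 0.8779.
Path (b) isobaric: W = P₁(V₂ − V₁) → W_b/(P₁V₁) = 1.406.
W_a / W_b = 0.8779 / 1.406 = 0.6245.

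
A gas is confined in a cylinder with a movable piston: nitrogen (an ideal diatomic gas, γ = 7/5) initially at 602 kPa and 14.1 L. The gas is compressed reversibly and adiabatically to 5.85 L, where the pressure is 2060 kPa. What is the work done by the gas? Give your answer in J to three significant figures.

Adiabatic: W = (P₁V₁ − P₂V₂)/(γ − 1) with γ = 7/5.
P₁V₁ = 8488 J, P₂V₂ = 12051 J.
W = (8488 − 12051) / 0.4 = -8907 J.

W ≈ -8910 J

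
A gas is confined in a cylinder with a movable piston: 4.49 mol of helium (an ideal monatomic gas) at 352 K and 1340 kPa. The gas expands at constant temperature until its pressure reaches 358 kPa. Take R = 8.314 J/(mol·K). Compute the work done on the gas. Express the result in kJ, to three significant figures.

Isothermal process: W = nRT ln(V₂/V₁) = nRT ln(P₁/P₂).
W = (4.49)(8.314)(352) × ln(1340/358)
  = 13140 × ln(3.743) = 13140 × 1.32
W_by_gas = 17344 J; work on gas = −W_by = -17344 J.

W ≈ -17.3 kJ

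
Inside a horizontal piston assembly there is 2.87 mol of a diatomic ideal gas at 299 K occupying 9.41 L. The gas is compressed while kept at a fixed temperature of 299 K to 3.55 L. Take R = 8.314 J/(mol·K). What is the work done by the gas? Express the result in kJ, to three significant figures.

Isothermal: W = nRT ln(V₂/V₁).
W = (2.87)(8.314)(299) × ln(3.55/9.41)
  = 7134 × -0.9748
W_by_gas = -6955 J.

W ≈ -6.95 kJ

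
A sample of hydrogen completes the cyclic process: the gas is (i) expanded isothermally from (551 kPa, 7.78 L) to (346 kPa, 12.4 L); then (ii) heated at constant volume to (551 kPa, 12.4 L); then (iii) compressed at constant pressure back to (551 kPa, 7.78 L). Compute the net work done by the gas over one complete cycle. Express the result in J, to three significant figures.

W_net ≈ -547 J

Leg (i): W = PᵢVᵢ ln(V_f/Vᵢ) = (4287) ln(12.4/7.78) = 1998 J.
Leg (ii): W = 0.
Leg (iii): W = PΔV = (551)(7.78 − 12.4) = -2546 J.
W_net = 1998 − 2546 = -547.4 J.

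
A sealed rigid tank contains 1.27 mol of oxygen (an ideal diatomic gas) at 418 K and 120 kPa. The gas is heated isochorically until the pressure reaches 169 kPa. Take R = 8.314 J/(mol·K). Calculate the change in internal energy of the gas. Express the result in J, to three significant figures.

Constant volume ⇒ W = 0, so Q = ΔU = nCᵥΔT with Cᵥ = 5R/2 = 20.79 J/(mol·K).
At constant V, T₂/T₁ = P₂/P₁ ⇒ ΔT = T₁(P₂/P₁ − 1) = 418·(169/120 − 1) = 170.7 K.
ΔU = (1.27)(20.79)(170.7) = 4506 J.

ΔU ≈ 4510 J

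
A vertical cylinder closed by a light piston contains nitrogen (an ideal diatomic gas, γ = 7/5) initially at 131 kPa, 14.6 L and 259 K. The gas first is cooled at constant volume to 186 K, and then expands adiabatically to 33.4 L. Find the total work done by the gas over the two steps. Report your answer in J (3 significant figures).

W_total ≈ 968 J

Step 1 (isochoric): W = 0 (constant volume).
After step 1: P = 94.08 kPa (V unchanged).
Step 2 (adiabatic): W = (P₁V₁ − P₂V₂)/(γ−1) = (1374 − 986.5)/0.4 = 967.7 J.
W_total = 0 + 967.7 = 967.7 J.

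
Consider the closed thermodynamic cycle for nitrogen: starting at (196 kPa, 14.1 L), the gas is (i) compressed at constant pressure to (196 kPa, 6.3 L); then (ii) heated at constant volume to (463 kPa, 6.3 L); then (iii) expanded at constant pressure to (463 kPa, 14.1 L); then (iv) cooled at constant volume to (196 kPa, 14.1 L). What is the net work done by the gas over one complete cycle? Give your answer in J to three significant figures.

W_net ≈ 2080 J

Constant-volume legs do no work.
W(i) = (196)(6.3 − 14.1) = -1529 J; W(iii) = (463)(14.1 − 6.3) = 3611 J.
W_net = -1529 + 3611 = 2083 J (the clockwise enclosed area).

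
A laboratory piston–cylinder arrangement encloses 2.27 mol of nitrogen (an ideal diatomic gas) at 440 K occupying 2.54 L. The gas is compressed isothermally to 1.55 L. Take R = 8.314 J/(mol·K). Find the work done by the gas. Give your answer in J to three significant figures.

W ≈ -4100 J

Isothermal: W = nRT ln(V₂/V₁).
W = (2.27)(8.314)(440) × ln(1.55/2.54)
  = 8304 × -0.4939
W_by_gas = -4101 J.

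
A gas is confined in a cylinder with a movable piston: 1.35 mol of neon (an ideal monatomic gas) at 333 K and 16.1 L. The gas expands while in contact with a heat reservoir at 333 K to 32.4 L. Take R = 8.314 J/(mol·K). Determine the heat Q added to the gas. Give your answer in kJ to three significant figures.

Q ≈ 2.61 kJ

Isothermal ⇒ ΔU = 0, so Q = W = nRT ln(V₂/V₁).
Q = (1.35)(8.314)(333) ln(32.4/16.1) = 3738 × 0.6993 = 2614 J.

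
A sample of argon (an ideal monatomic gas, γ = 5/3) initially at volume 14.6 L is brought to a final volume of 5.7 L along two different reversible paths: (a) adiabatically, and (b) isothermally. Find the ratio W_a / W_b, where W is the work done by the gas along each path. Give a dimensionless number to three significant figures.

W_a / W_b ≈ 1.39

Path (a) adiabatic: W = P₁V₁(1 − (V₁/V₂)^(γ−1))/(γ−1) → W_a/(P₁V₁) = -1.308.
Path (b) isothermal: W = P₁V₁ ln(V₂/V₁) → W_b/(P₁V₁) = -0.9406.
W_a / W_b = -1.308 / -0.9406 = 1.391.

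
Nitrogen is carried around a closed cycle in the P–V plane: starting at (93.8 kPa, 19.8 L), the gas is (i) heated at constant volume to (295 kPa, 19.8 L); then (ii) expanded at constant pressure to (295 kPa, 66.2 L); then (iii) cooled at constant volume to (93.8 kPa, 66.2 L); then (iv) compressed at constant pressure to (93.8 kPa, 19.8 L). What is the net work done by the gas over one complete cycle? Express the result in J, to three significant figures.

Constant-volume legs do no work.
W(ii) = (295)(66.2 − 19.8) = 13688 J; W(iv) = (93.8)(19.8 − 66.2) = -4352 J.
W_net = 13688 − 4352 = 9336 J (the clockwise enclosed area).

W_net ≈ 9340 J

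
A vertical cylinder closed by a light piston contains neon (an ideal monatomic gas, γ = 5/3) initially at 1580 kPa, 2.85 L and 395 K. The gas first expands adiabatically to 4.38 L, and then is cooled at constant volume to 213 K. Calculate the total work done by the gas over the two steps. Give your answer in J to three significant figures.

Step 1 (adiabatic): W = (P₁V₁ − P₂V₂)/(γ−1) = (4503 − 3381)/0.667 = 1683 J.
Step 2 (isochoric): W = 0 (constant volume).
W_total = 1683 + 0 = 1683 J.

W_total ≈ 1680 J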